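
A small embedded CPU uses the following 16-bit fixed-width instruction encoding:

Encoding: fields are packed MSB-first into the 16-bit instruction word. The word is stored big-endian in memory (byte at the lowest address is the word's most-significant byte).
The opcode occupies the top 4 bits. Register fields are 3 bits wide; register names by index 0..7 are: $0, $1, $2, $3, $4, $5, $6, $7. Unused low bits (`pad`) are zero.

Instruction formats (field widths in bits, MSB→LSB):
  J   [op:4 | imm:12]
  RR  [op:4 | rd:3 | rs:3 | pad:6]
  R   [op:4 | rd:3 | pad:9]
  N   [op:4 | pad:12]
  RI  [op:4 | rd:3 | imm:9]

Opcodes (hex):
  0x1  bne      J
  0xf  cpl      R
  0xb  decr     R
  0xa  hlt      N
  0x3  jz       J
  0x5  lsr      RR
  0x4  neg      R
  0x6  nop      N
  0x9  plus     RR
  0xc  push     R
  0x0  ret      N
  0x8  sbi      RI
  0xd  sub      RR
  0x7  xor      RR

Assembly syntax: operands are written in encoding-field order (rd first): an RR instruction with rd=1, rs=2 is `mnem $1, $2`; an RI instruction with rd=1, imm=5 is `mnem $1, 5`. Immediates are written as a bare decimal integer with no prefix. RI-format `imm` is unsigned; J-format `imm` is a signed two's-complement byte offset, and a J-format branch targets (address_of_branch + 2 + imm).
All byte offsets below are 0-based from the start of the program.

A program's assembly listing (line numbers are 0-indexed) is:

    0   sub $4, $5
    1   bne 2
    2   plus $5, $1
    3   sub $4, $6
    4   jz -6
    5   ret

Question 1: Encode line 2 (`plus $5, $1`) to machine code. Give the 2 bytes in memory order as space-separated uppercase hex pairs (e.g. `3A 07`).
9A 40

line 2 (plus): pack op=0x9:4|rd=5:3|rs=1:3|pad=0:6 = 0x9a40; big→ 9a 40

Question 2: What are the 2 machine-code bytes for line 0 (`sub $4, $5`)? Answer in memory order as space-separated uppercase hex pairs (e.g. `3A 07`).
D9 40

0. sub fields op=0xd:4|rd=4:3|rs=5:3|pad=0:6 → word d940h → d9 40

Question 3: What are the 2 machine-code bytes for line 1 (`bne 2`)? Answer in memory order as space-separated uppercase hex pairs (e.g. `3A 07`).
10 02

1. bne fields op=0x1:4|imm=2:12 → word 1002h → 10 02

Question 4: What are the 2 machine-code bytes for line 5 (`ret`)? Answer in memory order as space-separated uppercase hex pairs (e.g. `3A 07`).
00 00

line 5 (ret): pack op=0x0:4|pad=0:12 = 0x0000; big→ 00 00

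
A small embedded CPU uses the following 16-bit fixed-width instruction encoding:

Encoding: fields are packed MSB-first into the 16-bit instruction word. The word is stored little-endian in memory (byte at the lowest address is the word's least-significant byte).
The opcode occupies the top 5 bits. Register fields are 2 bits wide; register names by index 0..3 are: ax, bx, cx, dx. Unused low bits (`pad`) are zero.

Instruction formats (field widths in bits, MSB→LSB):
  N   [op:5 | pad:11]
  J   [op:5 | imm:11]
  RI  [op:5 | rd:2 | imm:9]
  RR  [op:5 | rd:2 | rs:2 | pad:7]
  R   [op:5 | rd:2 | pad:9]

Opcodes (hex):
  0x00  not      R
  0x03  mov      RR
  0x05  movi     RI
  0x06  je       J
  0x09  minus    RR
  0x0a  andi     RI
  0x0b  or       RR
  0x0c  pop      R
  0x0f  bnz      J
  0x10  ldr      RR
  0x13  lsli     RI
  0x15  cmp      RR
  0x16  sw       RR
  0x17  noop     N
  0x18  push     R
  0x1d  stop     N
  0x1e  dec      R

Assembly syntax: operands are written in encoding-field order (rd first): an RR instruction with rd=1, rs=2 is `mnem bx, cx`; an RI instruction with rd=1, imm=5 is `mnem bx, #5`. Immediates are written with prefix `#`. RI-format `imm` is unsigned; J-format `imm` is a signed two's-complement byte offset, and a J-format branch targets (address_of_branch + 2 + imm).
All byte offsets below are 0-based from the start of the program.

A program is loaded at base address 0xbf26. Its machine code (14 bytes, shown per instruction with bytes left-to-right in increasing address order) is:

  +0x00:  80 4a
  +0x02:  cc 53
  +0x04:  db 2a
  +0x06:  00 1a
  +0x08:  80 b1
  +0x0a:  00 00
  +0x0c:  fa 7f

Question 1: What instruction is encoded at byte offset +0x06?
@+06  little-endian(00 1a) = 0x1a00
  op=0x1a00>>11=0x3 ⇒ mov (RR)
  rd@[10:9]=0x1 ⇒ bx
  rs@[8:7]=0x0 ⇒ ax

mov bx, ax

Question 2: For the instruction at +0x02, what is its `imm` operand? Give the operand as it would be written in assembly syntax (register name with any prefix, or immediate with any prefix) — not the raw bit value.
[02] cc 53 → 0x53cc
  opcode bits[15:11]=0xa: andi/RI
  rd@[10:9]=0x1 ⇒ bx
  imm@[8:0]=0x1cc ⇒ #460

#460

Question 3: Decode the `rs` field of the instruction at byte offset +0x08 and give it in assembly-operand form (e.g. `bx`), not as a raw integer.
+0x08: 80 b1 ⇒ word 0xb180 (little)
  opcode bits[15:11]=0x16: sw/RR
  rd@[10:9]=0x0 ⇒ ax
  rs@[8:7]=0x3 ⇒ dx

dx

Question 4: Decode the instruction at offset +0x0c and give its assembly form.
off 0x0c: read fa 7f as little → 0x7ffa
  top 5b → 0xf → bnz [J]
  imm@[10:0]=0x7fa (s11→-6) ⇒ #-6

bnz #-6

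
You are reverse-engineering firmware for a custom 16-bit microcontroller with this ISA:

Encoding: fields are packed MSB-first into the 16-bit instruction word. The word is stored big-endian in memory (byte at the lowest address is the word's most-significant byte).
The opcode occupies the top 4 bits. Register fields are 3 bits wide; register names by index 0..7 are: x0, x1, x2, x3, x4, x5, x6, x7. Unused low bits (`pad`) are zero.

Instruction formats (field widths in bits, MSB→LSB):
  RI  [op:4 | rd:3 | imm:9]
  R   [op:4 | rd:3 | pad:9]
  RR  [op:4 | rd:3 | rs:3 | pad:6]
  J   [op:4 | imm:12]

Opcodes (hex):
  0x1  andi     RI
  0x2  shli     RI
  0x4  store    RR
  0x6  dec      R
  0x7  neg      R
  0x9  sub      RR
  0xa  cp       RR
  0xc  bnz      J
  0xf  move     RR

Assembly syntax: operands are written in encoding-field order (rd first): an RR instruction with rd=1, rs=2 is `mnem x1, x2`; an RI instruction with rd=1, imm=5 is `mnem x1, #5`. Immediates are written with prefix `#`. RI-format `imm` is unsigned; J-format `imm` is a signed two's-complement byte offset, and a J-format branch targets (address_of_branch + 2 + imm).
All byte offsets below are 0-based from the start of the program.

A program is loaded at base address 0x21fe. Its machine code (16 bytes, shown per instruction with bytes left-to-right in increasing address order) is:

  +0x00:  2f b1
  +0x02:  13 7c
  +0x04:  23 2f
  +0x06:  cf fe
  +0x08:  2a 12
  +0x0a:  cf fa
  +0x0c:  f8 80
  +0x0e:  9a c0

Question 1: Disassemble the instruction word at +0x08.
shli x5, #18

@+08  big-endian(2a 12) = 0x2a12
  opcode bits[15:12]=0x2: shli/RI
  [11:9] rd=5 = x5
  [8:0] imm=18 = #18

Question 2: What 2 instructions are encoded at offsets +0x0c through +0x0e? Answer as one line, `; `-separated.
off 0x0c: read f8 80 as big → 0xf880
  op=0xf880>>12=0xf ⇒ move (RR)
  [11:9] rd=4 = x4
  [8:6] rs=2 = x2
off 0x0e: read 9a c0 as big → 0x9ac0
  op=0x9ac0>>12=0x9 ⇒ sub (RR)
  [11:9] rd=5 = x5
  [8:6] rs=3 = x3

move x4, x2; sub x5, x3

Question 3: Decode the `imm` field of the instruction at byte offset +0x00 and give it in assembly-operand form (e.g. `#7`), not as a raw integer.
#433

off 0x00: read 2f b1 as big → 0x2fb1
  op=0x2fb1>>12=0x2 ⇒ shli (RI)
  rd: (w>>9)&0x7=0x7 → x7
  imm: (w>>0)&0x1ff=0x1b1 → #433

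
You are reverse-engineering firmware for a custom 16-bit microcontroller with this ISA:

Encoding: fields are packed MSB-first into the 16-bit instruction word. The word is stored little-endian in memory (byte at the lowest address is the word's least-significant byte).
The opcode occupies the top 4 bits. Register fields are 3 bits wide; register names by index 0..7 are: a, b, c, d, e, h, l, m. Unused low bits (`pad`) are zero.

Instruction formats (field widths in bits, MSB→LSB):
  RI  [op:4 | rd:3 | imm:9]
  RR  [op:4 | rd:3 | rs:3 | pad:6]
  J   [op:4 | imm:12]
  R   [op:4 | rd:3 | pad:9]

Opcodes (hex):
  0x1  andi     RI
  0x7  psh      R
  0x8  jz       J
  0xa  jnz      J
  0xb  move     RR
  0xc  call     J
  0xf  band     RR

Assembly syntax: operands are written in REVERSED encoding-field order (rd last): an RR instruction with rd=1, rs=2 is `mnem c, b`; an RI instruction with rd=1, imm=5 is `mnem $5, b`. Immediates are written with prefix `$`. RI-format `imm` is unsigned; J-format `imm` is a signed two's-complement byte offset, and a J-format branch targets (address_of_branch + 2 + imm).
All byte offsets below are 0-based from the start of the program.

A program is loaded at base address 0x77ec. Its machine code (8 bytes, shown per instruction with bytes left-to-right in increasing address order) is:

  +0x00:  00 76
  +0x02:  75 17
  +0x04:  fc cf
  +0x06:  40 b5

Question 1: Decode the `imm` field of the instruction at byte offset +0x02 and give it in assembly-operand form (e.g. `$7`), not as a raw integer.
$373

@+02  little-endian(75 17) = 0x1775
  top 4b → 0x1 → andi [RI]
  rd@[11:9]=0x3 ⇒ d
  imm@[8:0]=0x175 ⇒ $373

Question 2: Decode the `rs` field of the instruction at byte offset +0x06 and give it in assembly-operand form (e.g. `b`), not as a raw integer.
@+06  little-endian(40 b5) = 0xb540
  opcode bits[15:12]=0xb: move/RR
  [11:9] rd=2 = c
  [8:6] rs=5 = h

h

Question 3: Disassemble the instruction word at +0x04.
+0x04: fc cf ⇒ word 0xcffc (little)
  op=0xcffc>>12=0xc ⇒ call (J)
  imm: (w>>0)&0xfff=0xffc (s12→-4) → $-4

call $-4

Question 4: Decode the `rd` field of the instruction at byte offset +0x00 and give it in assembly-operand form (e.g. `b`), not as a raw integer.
d

@+00  little-endian(00 76) = 0x7600
  op=0x7600>>12=0x7 ⇒ psh (R)
  rd@[11:9]=0x3 ⇒ d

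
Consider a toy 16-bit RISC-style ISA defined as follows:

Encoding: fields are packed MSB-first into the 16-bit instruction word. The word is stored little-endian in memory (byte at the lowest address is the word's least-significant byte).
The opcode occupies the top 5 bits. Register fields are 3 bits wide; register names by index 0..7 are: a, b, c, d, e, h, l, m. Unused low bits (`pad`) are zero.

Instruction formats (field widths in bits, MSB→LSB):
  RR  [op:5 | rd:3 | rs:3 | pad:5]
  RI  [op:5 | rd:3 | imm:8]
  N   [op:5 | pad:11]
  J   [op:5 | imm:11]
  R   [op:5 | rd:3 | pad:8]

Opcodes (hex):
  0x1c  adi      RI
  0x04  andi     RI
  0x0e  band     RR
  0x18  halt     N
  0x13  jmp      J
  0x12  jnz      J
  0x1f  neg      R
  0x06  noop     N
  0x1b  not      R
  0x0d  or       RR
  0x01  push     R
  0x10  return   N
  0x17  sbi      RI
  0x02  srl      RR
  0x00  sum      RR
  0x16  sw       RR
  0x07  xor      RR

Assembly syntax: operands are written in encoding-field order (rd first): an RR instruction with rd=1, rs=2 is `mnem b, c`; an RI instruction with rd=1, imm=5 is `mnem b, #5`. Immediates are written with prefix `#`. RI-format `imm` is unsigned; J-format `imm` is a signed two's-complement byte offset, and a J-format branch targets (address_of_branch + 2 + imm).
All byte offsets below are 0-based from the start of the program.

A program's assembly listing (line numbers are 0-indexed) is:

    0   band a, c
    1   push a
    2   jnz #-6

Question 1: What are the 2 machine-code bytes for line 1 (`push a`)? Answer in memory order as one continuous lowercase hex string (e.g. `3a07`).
0008

line 1 (push): pack op=0x1:5|rd=0:3|pad=0:8 = 0x0800; little→ 00 08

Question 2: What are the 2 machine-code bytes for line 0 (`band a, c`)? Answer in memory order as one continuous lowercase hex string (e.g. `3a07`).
L0: band op=0xe:5|rd=0:3|rs=2:3|pad=0:5 ⇒ 0x7040 ⇒ little 40 70

4070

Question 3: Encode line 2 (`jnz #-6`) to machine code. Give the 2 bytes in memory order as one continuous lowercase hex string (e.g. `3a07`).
L2: jnz op=0x12:5|imm=-6:11 ⇒ 0x97fa ⇒ little fa 97

fa97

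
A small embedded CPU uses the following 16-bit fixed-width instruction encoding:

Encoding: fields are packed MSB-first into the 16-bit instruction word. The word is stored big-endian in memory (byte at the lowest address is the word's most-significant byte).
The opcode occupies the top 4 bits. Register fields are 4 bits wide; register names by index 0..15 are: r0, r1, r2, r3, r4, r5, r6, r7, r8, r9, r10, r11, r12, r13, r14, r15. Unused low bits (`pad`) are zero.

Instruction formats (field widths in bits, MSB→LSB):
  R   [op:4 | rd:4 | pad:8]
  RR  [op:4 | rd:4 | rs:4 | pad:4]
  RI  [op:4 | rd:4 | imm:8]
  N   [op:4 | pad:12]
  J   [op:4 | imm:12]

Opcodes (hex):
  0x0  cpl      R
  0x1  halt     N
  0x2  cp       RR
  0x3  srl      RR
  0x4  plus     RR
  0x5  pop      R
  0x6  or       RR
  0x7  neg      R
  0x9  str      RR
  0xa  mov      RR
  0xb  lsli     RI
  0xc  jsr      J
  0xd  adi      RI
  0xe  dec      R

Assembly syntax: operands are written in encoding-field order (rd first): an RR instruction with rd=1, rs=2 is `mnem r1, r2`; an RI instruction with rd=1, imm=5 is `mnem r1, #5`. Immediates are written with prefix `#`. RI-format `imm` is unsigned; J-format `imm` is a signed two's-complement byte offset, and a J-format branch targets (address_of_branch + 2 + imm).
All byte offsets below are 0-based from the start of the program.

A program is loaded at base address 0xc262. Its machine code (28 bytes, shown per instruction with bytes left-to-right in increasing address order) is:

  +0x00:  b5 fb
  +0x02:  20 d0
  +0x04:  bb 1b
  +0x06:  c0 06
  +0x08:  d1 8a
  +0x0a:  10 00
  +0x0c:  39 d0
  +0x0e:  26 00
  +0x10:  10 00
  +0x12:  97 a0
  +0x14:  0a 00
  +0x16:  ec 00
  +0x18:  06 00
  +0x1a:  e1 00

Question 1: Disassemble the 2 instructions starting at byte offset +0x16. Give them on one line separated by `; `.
dec r12; cpl r6

@+16  big-endian(ec 00) = 0xec00
  op=0xec00>>12=0xe ⇒ dec (R)
  rd@[11:8]=0xc ⇒ r12
@+18  big-endian(06 00) = 0x0600
  op=0x0600>>12=0x0 ⇒ cpl (R)
  rd@[11:8]=0x6 ⇒ r6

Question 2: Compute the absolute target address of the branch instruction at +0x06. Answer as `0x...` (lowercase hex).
[06] c0 06 → 0xc006
  opcode bits[15:12]=0xc: jsr/J
  imm: (w>>0)&0xfff=0x6 → #6
  target = base 0xc262 + off 0x06 + 2 + imm 6 = 0xc270

0xc270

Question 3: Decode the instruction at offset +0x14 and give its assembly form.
@+14  big-endian(0a 00) = 0x0a00
  top 4b → 0x0 → cpl [R]
  rd@[11:8]=0xa ⇒ r10

cpl r10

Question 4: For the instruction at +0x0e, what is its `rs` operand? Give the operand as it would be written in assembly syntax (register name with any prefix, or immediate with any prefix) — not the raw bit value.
r0

+0x0e: 26 00 ⇒ word 0x2600 (big)
  top 4b → 0x2 → cp [RR]
  [11:8] rd=6 = r6
  [7:4] rs=0 = r0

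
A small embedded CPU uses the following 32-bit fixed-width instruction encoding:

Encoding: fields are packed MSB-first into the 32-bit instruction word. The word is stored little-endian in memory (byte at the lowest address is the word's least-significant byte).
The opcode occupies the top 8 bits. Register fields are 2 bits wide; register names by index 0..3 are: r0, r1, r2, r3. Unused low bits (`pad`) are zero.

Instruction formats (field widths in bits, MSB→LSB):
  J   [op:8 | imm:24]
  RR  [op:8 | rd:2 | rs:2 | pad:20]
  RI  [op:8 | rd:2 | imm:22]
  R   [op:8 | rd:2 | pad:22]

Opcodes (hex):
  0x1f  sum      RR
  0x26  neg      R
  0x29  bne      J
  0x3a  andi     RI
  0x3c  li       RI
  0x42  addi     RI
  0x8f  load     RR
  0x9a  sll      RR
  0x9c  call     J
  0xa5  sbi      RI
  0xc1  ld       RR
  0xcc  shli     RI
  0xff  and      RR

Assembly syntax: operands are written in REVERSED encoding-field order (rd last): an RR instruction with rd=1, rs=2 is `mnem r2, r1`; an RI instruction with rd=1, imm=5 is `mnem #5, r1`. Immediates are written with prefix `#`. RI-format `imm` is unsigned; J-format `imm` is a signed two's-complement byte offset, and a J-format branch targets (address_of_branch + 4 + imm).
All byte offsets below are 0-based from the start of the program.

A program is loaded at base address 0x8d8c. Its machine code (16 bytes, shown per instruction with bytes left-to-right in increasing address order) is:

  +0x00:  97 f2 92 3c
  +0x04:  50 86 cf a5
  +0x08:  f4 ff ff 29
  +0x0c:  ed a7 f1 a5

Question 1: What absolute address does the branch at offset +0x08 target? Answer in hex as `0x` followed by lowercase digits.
[08] f4 ff ff 29 → 0x29fffff4
  opcode bits[31:24]=0x29: bne/J
  [23:0] imm=16777204 (s24→-12) = #-12
  target = base 0x8d8c + off 0x08 + 4 + imm -12 = 0x8d8c

0x8d8c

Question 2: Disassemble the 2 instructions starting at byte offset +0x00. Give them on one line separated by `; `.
off 0x00: read 97 f2 92 3c as little → 0x3c92f297
  top 8b → 0x3c → li [RI]
  [23:22] rd=2 = r2
  [21:0] imm=1241751 = #1241751
off 0x04: read 50 86 cf a5 as little → 0xa5cf8650
  top 8b → 0xa5 → sbi [RI]
  [23:22] rd=3 = r3
  [21:0] imm=1017424 = #1017424

li #1241751, r2; sbi #1017424, r3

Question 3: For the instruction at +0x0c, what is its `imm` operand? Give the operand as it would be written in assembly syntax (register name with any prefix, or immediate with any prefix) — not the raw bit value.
#3254253

+0x0c: ed a7 f1 a5 ⇒ word 0xa5f1a7ed (little)
  top 8b → 0xa5 → sbi [RI]
  rd: (w>>22)&0x3=0x3 → r3
  imm: (w>>0)&0x3fffff=0x31a7ed → #3254253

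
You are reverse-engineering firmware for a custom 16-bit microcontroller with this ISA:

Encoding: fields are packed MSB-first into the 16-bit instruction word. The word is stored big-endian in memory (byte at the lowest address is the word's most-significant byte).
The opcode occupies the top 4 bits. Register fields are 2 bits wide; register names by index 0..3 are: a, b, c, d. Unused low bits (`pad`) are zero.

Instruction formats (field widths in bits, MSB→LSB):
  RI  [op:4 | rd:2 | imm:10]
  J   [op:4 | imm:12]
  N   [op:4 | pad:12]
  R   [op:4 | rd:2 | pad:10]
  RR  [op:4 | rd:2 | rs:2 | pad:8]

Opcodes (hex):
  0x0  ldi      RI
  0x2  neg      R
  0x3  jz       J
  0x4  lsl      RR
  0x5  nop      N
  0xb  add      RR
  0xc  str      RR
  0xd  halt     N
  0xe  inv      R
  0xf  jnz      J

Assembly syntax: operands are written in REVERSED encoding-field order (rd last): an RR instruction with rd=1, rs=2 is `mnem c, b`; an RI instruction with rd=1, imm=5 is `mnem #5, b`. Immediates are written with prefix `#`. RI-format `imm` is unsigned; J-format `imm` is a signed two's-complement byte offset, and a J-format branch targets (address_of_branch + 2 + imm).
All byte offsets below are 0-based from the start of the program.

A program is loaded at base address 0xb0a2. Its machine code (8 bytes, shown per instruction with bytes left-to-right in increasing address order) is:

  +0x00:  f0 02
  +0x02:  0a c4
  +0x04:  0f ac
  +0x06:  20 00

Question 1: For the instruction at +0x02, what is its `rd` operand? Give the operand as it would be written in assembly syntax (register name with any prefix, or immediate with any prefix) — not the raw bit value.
off 0x02: read 0a c4 as big → 0x0ac4
  op=0x0ac4>>12=0x0 ⇒ ldi (RI)
  rd@[11:10]=0x2 ⇒ c
  imm@[9:0]=0x2c4 ⇒ #708

c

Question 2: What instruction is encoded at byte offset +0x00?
@+00  big-endian(f0 02) = 0xf002
  op=0xf002>>12=0xf ⇒ jnz (J)
  [11:0] imm=2 = #2

jnz #2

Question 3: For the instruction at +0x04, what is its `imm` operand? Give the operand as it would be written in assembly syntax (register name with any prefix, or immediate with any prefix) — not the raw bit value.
#940

@+04  big-endian(0f ac) = 0x0fac
  opcode bits[15:12]=0x0: ldi/RI
  rd: (w>>10)&0x3=0x3 → d
  imm: (w>>0)&0x3ff=0x3ac → #940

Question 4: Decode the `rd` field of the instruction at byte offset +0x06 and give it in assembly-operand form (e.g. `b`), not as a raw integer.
a

@+06  big-endian(20 00) = 0x2000
  op=0x2000>>12=0x2 ⇒ neg (R)
  [11:10] rd=0 = a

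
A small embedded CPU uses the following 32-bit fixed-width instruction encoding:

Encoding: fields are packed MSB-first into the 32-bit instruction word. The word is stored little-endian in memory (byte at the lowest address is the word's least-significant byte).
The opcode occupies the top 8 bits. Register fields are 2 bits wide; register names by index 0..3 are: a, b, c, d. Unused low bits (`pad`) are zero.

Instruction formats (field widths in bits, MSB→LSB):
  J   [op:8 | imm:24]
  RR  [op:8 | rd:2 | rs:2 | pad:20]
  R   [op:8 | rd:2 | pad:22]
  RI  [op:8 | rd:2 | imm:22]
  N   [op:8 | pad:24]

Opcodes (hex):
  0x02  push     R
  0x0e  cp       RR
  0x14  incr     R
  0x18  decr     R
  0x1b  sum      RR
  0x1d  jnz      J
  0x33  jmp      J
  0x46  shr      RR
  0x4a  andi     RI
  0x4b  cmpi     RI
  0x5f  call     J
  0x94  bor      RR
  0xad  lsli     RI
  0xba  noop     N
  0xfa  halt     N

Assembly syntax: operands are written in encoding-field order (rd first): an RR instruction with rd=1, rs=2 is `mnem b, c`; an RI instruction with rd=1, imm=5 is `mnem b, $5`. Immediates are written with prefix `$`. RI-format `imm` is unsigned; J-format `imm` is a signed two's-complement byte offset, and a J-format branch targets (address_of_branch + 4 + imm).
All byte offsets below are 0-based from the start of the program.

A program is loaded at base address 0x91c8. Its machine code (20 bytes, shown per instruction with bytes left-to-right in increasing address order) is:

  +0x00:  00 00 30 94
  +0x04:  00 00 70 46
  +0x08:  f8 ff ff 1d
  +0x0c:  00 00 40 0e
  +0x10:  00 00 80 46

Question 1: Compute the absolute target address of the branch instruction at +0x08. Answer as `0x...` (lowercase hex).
0x91cc

@+08  little-endian(f8 ff ff 1d) = 0x1dfffff8
  opcode bits[31:24]=0x1d: jnz/J
  [23:0] imm=16777208 (s24→-8) = $-8
  target = base 0x91c8 + off 0x08 + 4 + imm -8 = 0x91cc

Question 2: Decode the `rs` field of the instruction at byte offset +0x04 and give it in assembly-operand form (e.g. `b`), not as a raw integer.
d

off 0x04: read 00 00 70 46 as little → 0x46700000
  top 8b → 0x46 → shr [RR]
  rd@[23:22]=0x1 ⇒ b
  rs@[21:20]=0x3 ⇒ d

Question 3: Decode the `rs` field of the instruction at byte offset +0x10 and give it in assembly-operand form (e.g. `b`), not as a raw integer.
off 0x10: read 00 00 80 46 as little → 0x46800000
  top 8b → 0x46 → shr [RR]
  rd@[23:22]=0x2 ⇒ c
  rs@[21:20]=0x0 ⇒ a

a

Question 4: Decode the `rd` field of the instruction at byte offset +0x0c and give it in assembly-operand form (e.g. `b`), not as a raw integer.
off 0x0c: read 00 00 40 0e as little → 0x0e400000
  opcode bits[31:24]=0xe: cp/RR
  rd@[23:22]=0x1 ⇒ b
  rs@[21:20]=0x0 ⇒ a

b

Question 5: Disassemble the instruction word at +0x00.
+0x00: 00 00 30 94 ⇒ word 0x94300000 (little)
  top 8b → 0x94 → bor [RR]
  rd: (w>>22)&0x3=0x0 → a
  rs: (w>>20)&0x3=0x3 → d

bor a, d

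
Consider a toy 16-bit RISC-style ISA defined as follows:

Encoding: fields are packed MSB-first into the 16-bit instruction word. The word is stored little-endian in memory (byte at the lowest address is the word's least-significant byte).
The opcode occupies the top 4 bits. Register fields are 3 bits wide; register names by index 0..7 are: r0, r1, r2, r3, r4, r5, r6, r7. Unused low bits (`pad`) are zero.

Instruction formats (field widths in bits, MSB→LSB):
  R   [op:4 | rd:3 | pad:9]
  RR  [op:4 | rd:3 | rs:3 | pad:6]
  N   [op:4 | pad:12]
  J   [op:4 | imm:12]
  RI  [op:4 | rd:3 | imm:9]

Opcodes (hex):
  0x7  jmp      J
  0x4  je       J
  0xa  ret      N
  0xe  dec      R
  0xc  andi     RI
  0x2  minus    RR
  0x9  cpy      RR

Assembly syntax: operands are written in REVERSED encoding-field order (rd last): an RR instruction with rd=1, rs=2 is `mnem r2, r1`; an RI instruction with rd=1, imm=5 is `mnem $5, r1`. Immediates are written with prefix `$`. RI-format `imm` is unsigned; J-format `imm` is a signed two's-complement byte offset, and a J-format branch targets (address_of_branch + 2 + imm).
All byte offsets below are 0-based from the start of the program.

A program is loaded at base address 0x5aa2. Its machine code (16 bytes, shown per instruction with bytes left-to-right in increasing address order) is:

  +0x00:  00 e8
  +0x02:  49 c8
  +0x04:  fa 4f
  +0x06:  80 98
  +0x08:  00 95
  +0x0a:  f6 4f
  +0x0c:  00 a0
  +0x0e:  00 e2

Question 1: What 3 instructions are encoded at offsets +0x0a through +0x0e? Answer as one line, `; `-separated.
+0x0a: f6 4f ⇒ word 0x4ff6 (little)
  opcode bits[15:12]=0x4: je/J
  imm: (w>>0)&0xfff=0xff6 (s12→-10) → $-10
+0x0c: 00 a0 ⇒ word 0xa000 (little)
  opcode bits[15:12]=0xa: ret/N
+0x0e: 00 e2 ⇒ word 0xe200 (little)
  opcode bits[15:12]=0xe: dec/R
  rd: (w>>9)&0x7=0x1 → r1

je $-10; ret; dec r1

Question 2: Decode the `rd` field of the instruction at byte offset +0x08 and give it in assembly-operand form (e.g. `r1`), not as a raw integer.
off 0x08: read 00 95 as little → 0x9500
  top 4b → 0x9 → cpy [RR]
  rd@[11:9]=0x2 ⇒ r2
  rs@[8:6]=0x4 ⇒ r4

r2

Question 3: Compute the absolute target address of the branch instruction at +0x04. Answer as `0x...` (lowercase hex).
0x5aa2

off 0x04: read fa 4f as little → 0x4ffa
  op=0x4ffa>>12=0x4 ⇒ je (J)
  [11:0] imm=4090 (s12→-6) = $-6
  target = base 0x5aa2 + off 0x04 + 2 + imm -6 = 0x5aa2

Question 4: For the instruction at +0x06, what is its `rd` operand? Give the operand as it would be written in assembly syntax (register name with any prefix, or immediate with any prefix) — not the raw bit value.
r4

[06] 80 98 → 0x9880
  op=0x9880>>12=0x9 ⇒ cpy (RR)
  rd@[11:9]=0x4 ⇒ r4
  rs@[8:6]=0x2 ⇒ r2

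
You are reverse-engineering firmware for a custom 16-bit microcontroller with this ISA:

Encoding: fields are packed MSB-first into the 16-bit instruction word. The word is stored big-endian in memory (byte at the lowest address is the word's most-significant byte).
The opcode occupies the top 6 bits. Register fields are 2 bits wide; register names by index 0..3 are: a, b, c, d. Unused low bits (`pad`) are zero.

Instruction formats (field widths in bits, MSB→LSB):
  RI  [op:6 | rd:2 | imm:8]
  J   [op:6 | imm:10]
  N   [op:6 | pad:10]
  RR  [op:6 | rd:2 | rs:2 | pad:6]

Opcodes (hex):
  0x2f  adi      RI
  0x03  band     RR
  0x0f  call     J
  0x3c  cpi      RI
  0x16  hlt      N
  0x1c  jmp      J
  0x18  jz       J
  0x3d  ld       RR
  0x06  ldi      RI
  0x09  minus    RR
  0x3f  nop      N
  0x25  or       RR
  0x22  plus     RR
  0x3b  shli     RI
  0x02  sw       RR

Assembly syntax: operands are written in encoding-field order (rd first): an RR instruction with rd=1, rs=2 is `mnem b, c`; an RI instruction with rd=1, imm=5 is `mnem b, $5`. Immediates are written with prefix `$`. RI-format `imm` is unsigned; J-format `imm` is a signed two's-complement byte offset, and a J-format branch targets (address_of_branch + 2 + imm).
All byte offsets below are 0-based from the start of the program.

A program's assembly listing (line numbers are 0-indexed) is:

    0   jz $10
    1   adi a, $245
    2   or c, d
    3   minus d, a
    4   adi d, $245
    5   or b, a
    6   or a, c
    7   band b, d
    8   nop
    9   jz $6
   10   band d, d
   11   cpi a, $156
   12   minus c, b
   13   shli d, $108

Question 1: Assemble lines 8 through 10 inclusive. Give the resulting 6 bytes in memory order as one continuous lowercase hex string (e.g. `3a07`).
fc0060060fc0

L8: nop op=0x3f:6|pad=0:10 ⇒ 0xfc00 ⇒ big fc 00
L9: jz op=0x18:6|imm=6:10 ⇒ 0x6006 ⇒ big 60 06
L10: band op=0x3:6|rd=3:2|rs=3:2|pad=0:6 ⇒ 0x0fc0 ⇒ big 0f c0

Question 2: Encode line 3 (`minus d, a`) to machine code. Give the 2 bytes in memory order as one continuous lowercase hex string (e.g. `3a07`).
2700

line 3 (minus): pack op=0x9:6|rd=3:2|rs=0:2|pad=0:6 = 0x2700; big→ 27 00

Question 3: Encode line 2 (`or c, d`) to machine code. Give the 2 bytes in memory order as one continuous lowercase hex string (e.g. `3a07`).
L2: or op=0x25:6|rd=2:2|rs=3:2|pad=0:6 ⇒ 0x96c0 ⇒ big 96 c0

96c0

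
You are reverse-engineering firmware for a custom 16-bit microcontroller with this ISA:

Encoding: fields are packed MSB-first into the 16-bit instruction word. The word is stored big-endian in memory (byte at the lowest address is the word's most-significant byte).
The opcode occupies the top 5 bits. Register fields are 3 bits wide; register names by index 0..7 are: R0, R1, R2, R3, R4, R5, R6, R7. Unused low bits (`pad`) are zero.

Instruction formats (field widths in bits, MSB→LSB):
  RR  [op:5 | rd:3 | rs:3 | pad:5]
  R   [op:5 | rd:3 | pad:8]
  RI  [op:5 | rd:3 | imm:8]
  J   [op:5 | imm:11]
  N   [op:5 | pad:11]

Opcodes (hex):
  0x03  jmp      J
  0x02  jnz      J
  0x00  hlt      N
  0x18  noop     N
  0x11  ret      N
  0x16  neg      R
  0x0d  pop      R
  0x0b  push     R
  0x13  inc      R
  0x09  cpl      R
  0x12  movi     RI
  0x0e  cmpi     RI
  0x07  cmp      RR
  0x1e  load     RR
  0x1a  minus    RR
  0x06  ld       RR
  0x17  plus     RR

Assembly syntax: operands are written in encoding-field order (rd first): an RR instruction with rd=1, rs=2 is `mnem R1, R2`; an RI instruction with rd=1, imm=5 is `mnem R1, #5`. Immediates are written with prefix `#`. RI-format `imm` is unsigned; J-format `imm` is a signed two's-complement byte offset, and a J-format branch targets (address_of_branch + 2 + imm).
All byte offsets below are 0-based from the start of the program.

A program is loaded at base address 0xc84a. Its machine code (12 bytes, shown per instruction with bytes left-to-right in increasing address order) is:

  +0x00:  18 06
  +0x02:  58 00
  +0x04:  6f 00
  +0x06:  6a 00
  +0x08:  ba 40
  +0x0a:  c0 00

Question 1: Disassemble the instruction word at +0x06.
pop R2

off 0x06: read 6a 00 as big → 0x6a00
  opcode bits[15:11]=0xd: pop/R
  rd: (w>>8)&0x7=0x2 → R2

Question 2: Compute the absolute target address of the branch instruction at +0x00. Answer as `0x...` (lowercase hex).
off 0x00: read 18 06 as big → 0x1806
  opcode bits[15:11]=0x3: jmp/J
  imm@[10:0]=0x6 ⇒ #6
  target = base 0xc84a + off 0x00 + 2 + imm 6 = 0xc852

0xc852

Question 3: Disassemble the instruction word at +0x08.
plus R2, R2

[08] ba 40 → 0xba40
  top 5b → 0x17 → plus [RR]
  rd@[10:8]=0x2 ⇒ R2
  rs@[7:5]=0x2 ⇒ R2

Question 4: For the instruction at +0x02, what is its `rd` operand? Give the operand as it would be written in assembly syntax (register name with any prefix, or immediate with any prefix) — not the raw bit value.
@+02  big-endian(58 00) = 0x5800
  top 5b → 0xb → push [R]
  [10:8] rd=0 = R0

R0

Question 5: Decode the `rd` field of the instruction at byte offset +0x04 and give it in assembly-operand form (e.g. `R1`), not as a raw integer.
[04] 6f 00 → 0x6f00
  op=0x6f00>>11=0xd ⇒ pop (R)
  [10:8] rd=7 = R7

R7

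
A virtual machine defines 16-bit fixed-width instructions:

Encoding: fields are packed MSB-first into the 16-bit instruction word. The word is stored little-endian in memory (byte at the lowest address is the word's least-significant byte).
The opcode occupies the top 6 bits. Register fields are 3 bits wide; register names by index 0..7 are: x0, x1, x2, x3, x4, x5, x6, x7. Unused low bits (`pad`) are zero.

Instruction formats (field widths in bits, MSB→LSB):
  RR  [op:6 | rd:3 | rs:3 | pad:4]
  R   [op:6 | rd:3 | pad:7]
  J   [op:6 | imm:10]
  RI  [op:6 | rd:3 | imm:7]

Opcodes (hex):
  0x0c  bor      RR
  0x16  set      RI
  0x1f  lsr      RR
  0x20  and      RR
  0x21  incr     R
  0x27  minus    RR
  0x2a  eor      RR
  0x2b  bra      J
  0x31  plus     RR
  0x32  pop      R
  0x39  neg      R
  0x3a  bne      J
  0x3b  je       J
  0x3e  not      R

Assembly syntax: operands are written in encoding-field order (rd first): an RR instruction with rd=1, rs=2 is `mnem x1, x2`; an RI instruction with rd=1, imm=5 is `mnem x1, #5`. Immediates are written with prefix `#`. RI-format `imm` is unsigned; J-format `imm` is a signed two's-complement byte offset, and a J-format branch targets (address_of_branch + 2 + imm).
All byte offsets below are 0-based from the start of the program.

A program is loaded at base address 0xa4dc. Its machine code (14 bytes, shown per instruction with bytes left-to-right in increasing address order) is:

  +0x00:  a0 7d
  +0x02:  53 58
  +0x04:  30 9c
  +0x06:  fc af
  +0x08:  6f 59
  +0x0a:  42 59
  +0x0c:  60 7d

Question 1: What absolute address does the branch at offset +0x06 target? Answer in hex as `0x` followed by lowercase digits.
0xa4e0

+0x06: fc af ⇒ word 0xaffc (little)
  op=0xaffc>>10=0x2b ⇒ bra (J)
  imm@[9:0]=0x3fc (s10→-4) ⇒ #-4
  target = base 0xa4dc + off 0x06 + 2 + imm -4 = 0xa4e0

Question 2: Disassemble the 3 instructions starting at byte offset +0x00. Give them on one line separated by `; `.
lsr x3, x2; set x0, #83; minus x0, x3

off 0x00: read a0 7d as little → 0x7da0
  opcode bits[15:10]=0x1f: lsr/RR
  [9:7] rd=3 = x3
  [6:4] rs=2 = x2
off 0x02: read 53 58 as little → 0x5853
  opcode bits[15:10]=0x16: set/RI
  [9:7] rd=0 = x0
  [6:0] imm=83 = #83
off 0x04: read 30 9c as little → 0x9c30
  opcode bits[15:10]=0x27: minus/RR
  [9:7] rd=0 = x0
  [6:4] rs=3 = x3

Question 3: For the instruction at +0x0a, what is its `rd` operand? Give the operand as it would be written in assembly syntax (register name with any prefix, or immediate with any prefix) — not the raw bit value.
x2

off 0x0a: read 42 59 as little → 0x5942
  top 6b → 0x16 → set [RI]
  [9:7] rd=2 = x2
  [6:0] imm=66 = #66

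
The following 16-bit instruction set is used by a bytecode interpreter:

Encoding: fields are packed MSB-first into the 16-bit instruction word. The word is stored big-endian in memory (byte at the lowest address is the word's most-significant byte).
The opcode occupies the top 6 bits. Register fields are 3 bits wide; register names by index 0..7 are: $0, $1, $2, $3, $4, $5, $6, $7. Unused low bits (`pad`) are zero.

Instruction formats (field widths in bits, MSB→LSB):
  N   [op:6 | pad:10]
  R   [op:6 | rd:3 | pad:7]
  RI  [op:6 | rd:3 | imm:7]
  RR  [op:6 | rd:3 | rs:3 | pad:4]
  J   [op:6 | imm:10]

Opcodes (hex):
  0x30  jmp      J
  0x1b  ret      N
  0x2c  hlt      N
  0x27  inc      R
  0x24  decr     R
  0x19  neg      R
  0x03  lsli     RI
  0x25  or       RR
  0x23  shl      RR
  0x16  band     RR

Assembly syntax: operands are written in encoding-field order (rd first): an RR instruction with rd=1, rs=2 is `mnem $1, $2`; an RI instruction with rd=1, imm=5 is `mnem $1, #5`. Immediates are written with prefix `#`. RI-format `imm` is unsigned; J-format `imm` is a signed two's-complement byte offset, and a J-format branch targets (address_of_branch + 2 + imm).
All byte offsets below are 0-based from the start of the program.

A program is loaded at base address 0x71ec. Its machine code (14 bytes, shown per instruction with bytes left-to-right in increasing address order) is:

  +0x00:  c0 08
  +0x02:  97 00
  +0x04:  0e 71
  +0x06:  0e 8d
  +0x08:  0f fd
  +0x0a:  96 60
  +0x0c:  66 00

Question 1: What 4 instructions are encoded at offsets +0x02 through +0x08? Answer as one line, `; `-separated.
[02] 97 00 → 0x9700
  opcode bits[15:10]=0x25: or/RR
  [9:7] rd=6 = $6
  [6:4] rs=0 = $0
[04] 0e 71 → 0x0e71
  opcode bits[15:10]=0x3: lsli/RI
  [9:7] rd=4 = $4
  [6:0] imm=113 = #113
[06] 0e 8d → 0x0e8d
  opcode bits[15:10]=0x3: lsli/RI
  [9:7] rd=5 = $5
  [6:0] imm=13 = #13
[08] 0f fd → 0x0ffd
  opcode bits[15:10]=0x3: lsli/RI
  [9:7] rd=7 = $7
  [6:0] imm=125 = #125

or $6, $0; lsli $4, #113; lsli $5, #13; lsli $7, #125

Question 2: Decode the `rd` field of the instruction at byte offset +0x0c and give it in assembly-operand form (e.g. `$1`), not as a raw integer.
+0x0c: 66 00 ⇒ word 0x6600 (big)
  op=0x6600>>10=0x19 ⇒ neg (R)
  [9:7] rd=4 = $4

$4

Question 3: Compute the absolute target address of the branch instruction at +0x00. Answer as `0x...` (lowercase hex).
[00] c0 08 → 0xc008
  opcode bits[15:10]=0x30: jmp/J
  imm: (w>>0)&0x3ff=0x8 → #8
  target = base 0x71ec + off 0x00 + 2 + imm 8 = 0x71f6

0x71f6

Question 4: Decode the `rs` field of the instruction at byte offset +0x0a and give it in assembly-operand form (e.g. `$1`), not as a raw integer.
+0x0a: 96 60 ⇒ word 0x9660 (big)
  opcode bits[15:10]=0x25: or/RR
  rd@[9:7]=0x4 ⇒ $4
  rs@[6:4]=0x6 ⇒ $6

$6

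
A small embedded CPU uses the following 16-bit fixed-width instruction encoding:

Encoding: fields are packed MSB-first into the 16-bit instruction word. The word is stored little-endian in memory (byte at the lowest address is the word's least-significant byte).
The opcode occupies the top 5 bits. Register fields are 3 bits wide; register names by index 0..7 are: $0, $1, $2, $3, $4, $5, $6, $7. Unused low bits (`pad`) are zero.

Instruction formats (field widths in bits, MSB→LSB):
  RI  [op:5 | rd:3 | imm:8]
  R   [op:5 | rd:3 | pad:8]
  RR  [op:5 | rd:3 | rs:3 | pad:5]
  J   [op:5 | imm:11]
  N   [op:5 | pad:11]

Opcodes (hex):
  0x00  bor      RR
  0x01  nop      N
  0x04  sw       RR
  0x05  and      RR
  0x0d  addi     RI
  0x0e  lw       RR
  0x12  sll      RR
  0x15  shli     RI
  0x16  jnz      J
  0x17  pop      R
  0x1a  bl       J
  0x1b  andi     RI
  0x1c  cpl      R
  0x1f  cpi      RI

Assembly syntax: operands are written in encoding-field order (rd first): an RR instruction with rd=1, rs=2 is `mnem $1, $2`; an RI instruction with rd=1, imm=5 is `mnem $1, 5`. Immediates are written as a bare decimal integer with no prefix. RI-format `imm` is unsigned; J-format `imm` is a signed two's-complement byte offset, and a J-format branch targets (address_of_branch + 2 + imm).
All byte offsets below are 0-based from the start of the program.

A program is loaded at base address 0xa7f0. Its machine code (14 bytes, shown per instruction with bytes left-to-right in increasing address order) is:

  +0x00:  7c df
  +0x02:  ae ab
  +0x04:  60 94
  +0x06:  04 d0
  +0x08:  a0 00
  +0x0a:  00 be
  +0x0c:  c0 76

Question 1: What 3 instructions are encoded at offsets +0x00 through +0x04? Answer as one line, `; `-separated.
andi $7, 124; shli $3, 174; sll $4, $3

@+00  little-endian(7c df) = 0xdf7c
  top 5b → 0x1b → andi [RI]
  rd: (w>>8)&0x7=0x7 → $7
  imm: (w>>0)&0xff=0x7c → 124
@+02  little-endian(ae ab) = 0xabae
  top 5b → 0x15 → shli [RI]
  rd: (w>>8)&0x7=0x3 → $3
  imm: (w>>0)&0xff=0xae → 174
@+04  little-endian(60 94) = 0x9460
  top 5b → 0x12 → sll [RR]
  rd: (w>>8)&0x7=0x4 → $4
  rs: (w>>5)&0x7=0x3 → $3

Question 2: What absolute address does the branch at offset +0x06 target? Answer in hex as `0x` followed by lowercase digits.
0xa7fc

@+06  little-endian(04 d0) = 0xd004
  top 5b → 0x1a → bl [J]
  [10:0] imm=4 = 4
  target = base 0xa7f0 + off 0x06 + 2 + imm 4 = 0xa7fc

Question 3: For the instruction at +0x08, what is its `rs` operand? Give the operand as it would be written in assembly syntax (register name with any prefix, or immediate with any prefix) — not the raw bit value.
off 0x08: read a0 00 as little → 0x00a0
  opcode bits[15:11]=0x0: bor/RR
  rd@[10:8]=0x0 ⇒ $0
  rs@[7:5]=0x5 ⇒ $5

$5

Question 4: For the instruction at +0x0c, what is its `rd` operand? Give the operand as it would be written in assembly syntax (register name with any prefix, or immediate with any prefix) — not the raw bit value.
+0x0c: c0 76 ⇒ word 0x76c0 (little)
  top 5b → 0xe → lw [RR]
  rd: (w>>8)&0x7=0x6 → $6
  rs: (w>>5)&0x7=0x6 → $6

$6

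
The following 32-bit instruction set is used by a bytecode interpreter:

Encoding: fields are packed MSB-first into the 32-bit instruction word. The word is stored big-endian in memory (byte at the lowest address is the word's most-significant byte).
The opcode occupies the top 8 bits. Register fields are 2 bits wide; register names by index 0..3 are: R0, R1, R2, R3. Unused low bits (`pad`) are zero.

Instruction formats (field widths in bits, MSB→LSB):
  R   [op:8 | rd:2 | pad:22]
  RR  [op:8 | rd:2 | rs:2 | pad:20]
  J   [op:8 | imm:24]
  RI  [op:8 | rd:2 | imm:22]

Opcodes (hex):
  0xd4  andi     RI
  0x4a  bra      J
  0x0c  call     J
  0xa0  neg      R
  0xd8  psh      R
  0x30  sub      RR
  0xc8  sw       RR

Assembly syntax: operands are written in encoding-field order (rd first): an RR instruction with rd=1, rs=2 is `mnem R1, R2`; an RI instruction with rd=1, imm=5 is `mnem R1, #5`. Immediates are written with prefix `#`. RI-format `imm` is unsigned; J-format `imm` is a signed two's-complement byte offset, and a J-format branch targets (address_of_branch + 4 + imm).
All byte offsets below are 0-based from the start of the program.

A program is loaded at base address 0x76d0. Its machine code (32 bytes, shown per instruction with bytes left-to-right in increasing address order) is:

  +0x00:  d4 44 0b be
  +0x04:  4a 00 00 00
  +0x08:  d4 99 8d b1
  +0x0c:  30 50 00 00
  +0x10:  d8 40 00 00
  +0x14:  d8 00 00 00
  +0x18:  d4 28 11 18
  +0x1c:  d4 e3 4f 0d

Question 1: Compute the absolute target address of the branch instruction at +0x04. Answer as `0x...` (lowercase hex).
0x76d8

@+04  big-endian(4a 00 00 00) = 0x4a000000
  top 8b → 0x4a → bra [J]
  imm@[23:0]=0x0 ⇒ #0
  target = base 0x76d0 + off 0x04 + 4 + imm 0 = 0x76d8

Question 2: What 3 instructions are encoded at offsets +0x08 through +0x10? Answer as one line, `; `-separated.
andi R2, #1674673; sub R1, R1; psh R1

@+08  big-endian(d4 99 8d b1) = 0xd4998db1
  opcode bits[31:24]=0xd4: andi/RI
  [23:22] rd=2 = R2
  [21:0] imm=1674673 = #1674673
@+0c  big-endian(30 50 00 00) = 0x30500000
  opcode bits[31:24]=0x30: sub/RR
  [23:22] rd=1 = R1
  [21:20] rs=1 = R1
@+10  big-endian(d8 40 00 00) = 0xd8400000
  opcode bits[31:24]=0xd8: psh/R
  [23:22] rd=1 = R1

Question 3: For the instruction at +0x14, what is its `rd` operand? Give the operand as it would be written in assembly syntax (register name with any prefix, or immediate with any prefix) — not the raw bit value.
off 0x14: read d8 00 00 00 as big → 0xd8000000
  opcode bits[31:24]=0xd8: psh/R
  rd@[23:22]=0x0 ⇒ R0

R0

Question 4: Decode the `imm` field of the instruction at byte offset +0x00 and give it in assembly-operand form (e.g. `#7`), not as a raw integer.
+0x00: d4 44 0b be ⇒ word 0xd4440bbe (big)
  op=0xd4440bbe>>24=0xd4 ⇒ andi (RI)
  [23:22] rd=1 = R1
  [21:0] imm=265150 = #265150

#265150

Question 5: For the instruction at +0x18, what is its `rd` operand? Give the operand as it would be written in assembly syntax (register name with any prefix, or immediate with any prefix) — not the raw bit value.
off 0x18: read d4 28 11 18 as big → 0xd4281118
  top 8b → 0xd4 → andi [RI]
  rd: (w>>22)&0x3=0x0 → R0
  imm: (w>>0)&0x3fffff=0x281118 → #2625816

R0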